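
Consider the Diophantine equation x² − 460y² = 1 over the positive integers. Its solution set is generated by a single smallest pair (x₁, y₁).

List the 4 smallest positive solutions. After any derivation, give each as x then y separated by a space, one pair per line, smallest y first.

2535751 118230
12860066268001 599603681460
65219851798297071751 3040891269731634690
330762608834754335913072001 15421886156225925189922920

d=460: √d = [21; 2,4,3,1,2,10,2,1,3,4,2,42] (ℓ=12, even), read p_11/q_11
step 0: (21, 1)  from 21·(1,0) + (0,1)
step 1: (43, 2)  from 2·(21,1) + (1,0)
…
step 3: (622, 29)  from 3·(193,9) + (43,2)
step 4: (815, 38)  from 1·(622,29) + (193,9)
step 5: (2252, 105)  from 2·(815,38) + (622,29)
…
step 7: (48922, 2281)  from 2·(23335,1088) + (2252,105)
step 8: (72257, 3369)  from 1·(48922,2281) + (23335,1088)
…
step 10: (1135029, 52921)  from 4·(265693,12388) + (72257,3369)
step 11: (2535751, 118230)  from 2·(1135029,52921) + (265693,12388)
→ (2535751, 118230).  Check: 2535751²=6430033134001, 460·118230²=6430033134000, difference 1.
n=2: (2535751,118230)∘(2535751,118230) = (2535751·2535751+460·118230·118230, 2535751·118230+118230·2535751) = (12860066268001,599603681460)
n=3: (12860066268001,599603681460)∘(2535751,118230) = (2535751·12860066268001+460·118230·599603681460, 2535751·599603681460+118230·12860066268001) = (65219851798297071751,3040891269731634690)
n=4: (65219851798297071751,3040891269731634690)∘(2535751,118230) = (2535751·65219851798297071751+460·118230·3040891269731634690, 2535751·3040891269731634690+118230·65219851798297071751) = (330762608834754335913072001,15421886156225925189922920)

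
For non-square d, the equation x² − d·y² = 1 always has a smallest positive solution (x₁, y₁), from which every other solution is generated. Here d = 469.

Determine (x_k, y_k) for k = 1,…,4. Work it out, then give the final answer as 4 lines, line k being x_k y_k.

137215 6336
37655912449 1738788480
10333912053241855 477175722560064
2835935484733506355201 130951333540419575040

[21; 1,1,1,10,6,10,1,1,1,42] for √469; ℓ=10 ⇒ convergent index 9
k=0  a_k=21  p_k/q_k = 21/1
k=1  a_k=1  p_k/q_k = 22/1
…
k=3  a_k=1  p_k/q_k = 65/3
k=4  a_k=10  p_k/q_k = 693/32
k=5  a_k=6  p_k/q_k = 4223/195
k=6  a_k=10  p_k/q_k = 42923/1982
k=7  a_k=1  p_k/q_k = 47146/2177
k=8  a_k=1  p_k/q_k = 90069/4159
k=9  a_k=1  p_k/q_k = 137215/6336
(x₁, y₁) = (137215, 6336);  137215² − 469·6336² = 1 ✓
n=2: (137215,6336)∘(137215,6336) = (137215·137215+469·6336·6336, 137215·6336+6336·137215) = (37655912449,1738788480)
n=3: (37655912449,1738788480)∘(137215,6336) = (137215·37655912449+469·6336·1738788480, 137215·1738788480+6336·37655912449) = (10333912053241855,477175722560064)
n=4: (10333912053241855,477175722560064)∘(137215,6336) = (137215·10333912053241855+469·6336·477175722560064, 137215·477175722560064+6336·10333912053241855) = (2835935484733506355201,130951333540419575040)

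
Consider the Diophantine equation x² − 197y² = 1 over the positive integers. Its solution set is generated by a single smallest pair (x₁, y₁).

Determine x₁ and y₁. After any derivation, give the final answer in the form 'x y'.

√197 → a₀=14, period (28); ℓ=1 odd so k=1
a_0=14:  p_0=14·1+0=14,  q_0=14·0+1=1
a_1=28:  p_1=28·14+1=393,  q_1=28·1+0=28
(x₁, y₁) = (393, 28);  393² − 197·28² = 1 ✓

393 28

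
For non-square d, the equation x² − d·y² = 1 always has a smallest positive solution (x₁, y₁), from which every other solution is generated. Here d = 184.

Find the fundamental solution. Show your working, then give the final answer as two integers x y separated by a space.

24335 1794

√184 → a₀=13, period (1,1,3,2,1,2,1,2,3,1,1,26); ℓ=12 even so k=11
k=0  a_k=13  p_k/q_k = 13/1
…
k=4  a_k=2  p_k/q_k = 217/16
…
k=7  a_k=1  p_k/q_k = 1153/85
…
k=10  a_k=1  p_k/q_k = 13741/1013
k=11  a_k=1  p_k/q_k = 24335/1794
(x₁, y₁) = (24335, 1794);  24335² − 184·1794² = 1 ✓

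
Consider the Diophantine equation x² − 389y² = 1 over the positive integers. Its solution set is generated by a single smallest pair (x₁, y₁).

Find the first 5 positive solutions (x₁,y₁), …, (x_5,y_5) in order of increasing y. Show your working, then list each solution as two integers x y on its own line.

d=389: √d = [19; 1,2,1,1,1,1,2,1,38] (ℓ=9, odd), read p_17/q_17
k=0  a_k=19  p_k/q_k = 19/1
k=1  a_k=1  p_k/q_k = 20/1
…
k=5  a_k=1  p_k/q_k = 217/11
k=6  a_k=1  p_k/q_k = 355/18
…
k=9  a_k=38  p_k/q_k = 49643/2517
k=10  a_k=1  p_k/q_k = 50925/2582
…
k=12  a_k=1  p_k/q_k = 202418/10263
…
k=14  a_k=1  p_k/q_k = 556329/28207
k=15  a_k=1  p_k/q_k = 910240/46151
k=16  a_k=2  p_k/q_k = 2376809/120509
k=17  a_k=1  p_k/q_k = 3287049/166660
(x₁, y₁) = (3287049, 166660);  3287049² − 389·166660² = 1 ✓
k=2:  x_2 = 3287049·3287049+389·166660·166660 = 21609382256801,  y_2 = 3287049·166660+166660·3287049 = 1095639172680
k=3:  x_3 = 3287049·21609382256801+389·166660·1095639172680 = 142062196675667653449,  y_3 = 3287049·1095639172680+166660·21609382256801 = 7202839293837075980
k=4:  x_4 = 3287049·142062196675667653449+389·166660·7202839293837075980 = 933930803041091759821507201,  y_4 = 3287049·7202839293837075980+166660·142062196675667653449 = 47352171395934637886793360
k=5:  x_5 = 3287049·933930803041091759821507201+389·166660·47352171395934637886793360 = 6139752624410693193862375179426249,  y_5 = 3287049·47352171395934637886793360+166660·933930803041091759821507201 = 311297815269663908222998617313300

3287049 166660
21609382256801 1095639172680
142062196675667653449 7202839293837075980
933930803041091759821507201 47352171395934637886793360
6139752624410693193862375179426249 311297815269663908222998617313300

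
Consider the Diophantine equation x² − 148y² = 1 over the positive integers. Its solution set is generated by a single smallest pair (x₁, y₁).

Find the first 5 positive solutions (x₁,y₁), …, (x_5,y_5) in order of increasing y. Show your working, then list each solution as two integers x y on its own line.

d=148: √d = [12; 6,24] (ℓ=2, even), read p_1/q_1
i=0: a=12 ⇒ p=12, q=1
i=1: a=6 ⇒ p=73, q=6
fundamental: x₁=73, y₁=6  (since 5329 − 148·36 = 1)
k=2:  x_2 = 73·73+148·6·6 = 10657,  y_2 = 73·6+6·73 = 876
k=3:  x_3 = 73·10657+148·6·876 = 1555849,  y_3 = 73·876+6·10657 = 127890
k=4:  x_4 = 73·1555849+148·6·127890 = 227143297,  y_4 = 73·127890+6·1555849 = 18671064
k=5:  x_5 = 73·227143297+148·6·18671064 = 33161365513,  y_5 = 73·18671064+6·227143297 = 2725847454

73 6
10657 876
1555849 127890
227143297 18671064
33161365513 2725847454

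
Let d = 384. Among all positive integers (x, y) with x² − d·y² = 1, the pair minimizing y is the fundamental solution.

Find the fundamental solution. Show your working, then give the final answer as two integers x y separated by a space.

4801 245

√384 → a₀=19, period (1,1,2,9,2,1,1,38); ℓ=8 even so k=7
k=0  a_k=19  p_k/q_k = 19/1
k=1  a_k=1  p_k/q_k = 20/1
k=2  a_k=1  p_k/q_k = 39/2
…
k=6  a_k=1  p_k/q_k = 2861/146
k=7  a_k=1  p_k/q_k = 4801/245
→ (4801, 245).  Check: 4801²=23049601, 384·245²=23049600, difference 1.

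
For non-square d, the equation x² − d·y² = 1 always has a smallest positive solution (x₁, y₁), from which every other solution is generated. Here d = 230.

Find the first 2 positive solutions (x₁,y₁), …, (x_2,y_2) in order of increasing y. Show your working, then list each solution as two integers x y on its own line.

91 6
16561 1092

√230 → a₀=15, period (6,30); ℓ=2 even so k=1
k=0  a_k=15  p_k/q_k = 15/1
k=1  a_k=6  p_k/q_k = 91/6
→ (91, 6).  Check: 91²=8281, 230·6²=8280, difference 1.
(x_2, y_2) = (91·91 + 230·6·6, 91·6 + 6·91) = (16561, 1092)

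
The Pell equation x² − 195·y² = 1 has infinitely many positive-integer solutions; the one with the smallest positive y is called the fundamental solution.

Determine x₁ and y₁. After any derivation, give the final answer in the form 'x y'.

√195 → a₀=13, period (1,26); ℓ=2 even so k=1
a_0=13:  p_0=13·1+0=13,  q_0=13·0+1=1
a_1=1:  p_1=1·13+1=14,  q_1=1·1+0=1
→ (14, 1).  Check: 14²=196, 195·1²=195, difference 1.

14 1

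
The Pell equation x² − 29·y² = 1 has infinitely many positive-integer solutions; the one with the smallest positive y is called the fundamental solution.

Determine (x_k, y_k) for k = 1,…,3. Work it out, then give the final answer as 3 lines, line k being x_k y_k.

√29 = [5; 2,1,1,2,10, …], period ℓ=5 (odd) → k=9
a_0=5:  p_0=5·1+0=5,  q_0=5·0+1=1
a_1=2:  p_1=2·5+1=11,  q_1=2·1+0=2
a_2=1:  p_2=1·11+5=16,  q_2=1·2+1=3
a_3=1:  p_3=1·16+11=27,  q_3=1·3+2=5
a_4=2:  p_4=2·27+16=70,  q_4=2·5+3=13
…
a_6=2:  p_6=2·727+70=1524,  q_6=2·135+13=283
a_7=1:  p_7=1·1524+727=2251,  q_7=1·283+135=418
a_8=1:  p_8=1·2251+1524=3775,  q_8=1·418+283=701
a_9=2:  p_9=2·3775+2251=9801,  q_9=2·701+418=1820
(x₁, y₁) = (9801, 1820);  9801² − 29·1820² = 1 ✓
n=2: (9801,1820)∘(9801,1820) = (9801·9801+29·1820·1820, 9801·1820+1820·9801) = (192119201,35675640)
n=3: (192119201,35675640)∘(9801,1820) = (9801·192119201+29·1820·35675640, 9801·35675640+1820·192119201) = (3765920568201,699313893460)

9801 1820
192119201 35675640
3765920568201 699313893460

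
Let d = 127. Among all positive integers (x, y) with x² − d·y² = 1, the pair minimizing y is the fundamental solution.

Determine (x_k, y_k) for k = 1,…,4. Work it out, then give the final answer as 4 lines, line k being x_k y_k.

4730624 419775
44757606858751 3971595379200
423462818377139450624 37576248838264821825
4006486743445029115330560001 355518209168531397366758400

d=127: √d = [11; 3,1,2,2,7,11,7,2,2,1,3,22] (ℓ=12, even), read p_11/q_11
k=0  a_k=11  p_k/q_k = 11/1
k=1  a_k=3  p_k/q_k = 34/3
…
k=3  a_k=2  p_k/q_k = 124/11
k=4  a_k=2  p_k/q_k = 293/26
…
k=6  a_k=11  p_k/q_k = 24218/2149
…
k=9  a_k=2  p_k/q_k = 906941/80478
k=10  a_k=1  p_k/q_k = 1274561/113099
k=11  a_k=3  p_k/q_k = 4730624/419775
→ (4730624, 419775).  Check: 4730624²=22378803429376, 127·419775²=22378803429375, difference 1.
k=2:  x_2 = 4730624·4730624+127·419775·419775 = 44757606858751,  y_2 = 4730624·419775+419775·4730624 = 3971595379200
k=3:  x_3 = 4730624·44757606858751+127·419775·3971595379200 = 423462818377139450624,  y_3 = 4730624·3971595379200+419775·44757606858751 = 37576248838264821825
k=4:  x_4 = 4730624·423462818377139450624+127·419775·37576248838264821825 = 4006486743445029115330560001,  y_4 = 4730624·37576248838264821825+419775·423462818377139450624 = 355518209168531397366758400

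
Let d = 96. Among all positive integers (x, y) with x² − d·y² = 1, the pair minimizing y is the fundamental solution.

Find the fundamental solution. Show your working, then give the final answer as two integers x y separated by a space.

49 5

√96 → a₀=9, period (1,3,1,18); ℓ=4 even so k=3
k=0  a_k=9  p_k/q_k = 9/1
…
k=2  a_k=3  p_k/q_k = 39/4
k=3  a_k=1  p_k/q_k = 49/5
fundamental: x₁=49, y₁=5  (since 2401 − 96·25 = 1)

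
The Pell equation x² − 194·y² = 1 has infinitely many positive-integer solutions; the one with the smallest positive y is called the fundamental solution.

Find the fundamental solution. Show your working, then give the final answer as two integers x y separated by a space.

195 14

[13; 1,12,1,26] for √194; ℓ=4 ⇒ convergent index 3
i=0: a=13 ⇒ p=13, q=1
i=1: a=1 ⇒ p=14, q=1
i=2: a=12 ⇒ p=181, q=13
i=3: a=1 ⇒ p=195, q=14
→ (195, 14).  Check: 195²=38025, 194·14²=38024, difference 1.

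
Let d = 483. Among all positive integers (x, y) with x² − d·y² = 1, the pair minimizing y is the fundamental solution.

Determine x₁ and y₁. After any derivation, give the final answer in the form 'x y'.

22 1

d=483: √d = [21; 1,42] (ℓ=2, even), read p_1/q_1
i=0: a=21 ⇒ p=21, q=1
i=1: a=1 ⇒ p=22, q=1
→ (22, 1).  Check: 22²=484, 483·1²=483, difference 1.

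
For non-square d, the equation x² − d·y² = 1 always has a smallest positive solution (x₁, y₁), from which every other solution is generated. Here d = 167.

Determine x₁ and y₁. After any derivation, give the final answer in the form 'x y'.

√167 = [12; 1,11,1,24, …], period ℓ=4 (even) → k=3
k=0  a_k=12  p_k/q_k = 12/1
k=1  a_k=1  p_k/q_k = 13/1
k=2  a_k=11  p_k/q_k = 155/12
k=3  a_k=1  p_k/q_k = 168/13
fundamental: x₁=168, y₁=13  (since 28224 − 167·169 = 1)

168 13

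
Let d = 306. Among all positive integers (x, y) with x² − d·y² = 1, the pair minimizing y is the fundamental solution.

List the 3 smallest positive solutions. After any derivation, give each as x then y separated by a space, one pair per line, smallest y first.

√306 = [17; 2,34, …], period ℓ=2 (even) → k=1
k=0  a_k=17  p_k/q_k = 17/1
k=1  a_k=2  p_k/q_k = 35/2
fundamental: x₁=35, y₁=2  (since 1225 − 306·4 = 1)
(x_2, y_2) = (35·35 + 306·2·2, 35·2 + 2·35) = (2449, 140)
(x_3, y_3) = (35·2449 + 306·2·140, 35·140 + 2·2449) = (171395, 9798)

35 2
2449 140
171395 9798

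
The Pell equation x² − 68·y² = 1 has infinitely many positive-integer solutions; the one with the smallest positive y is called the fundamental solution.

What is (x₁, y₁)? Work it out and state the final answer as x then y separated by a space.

√68 → a₀=8, period (4,16); ℓ=2 even so k=1
k=0  a_k=8  p_k/q_k = 8/1
k=1  a_k=4  p_k/q_k = 33/4
fundamental: x₁=33, y₁=4  (since 1089 − 68·16 = 1)

33 4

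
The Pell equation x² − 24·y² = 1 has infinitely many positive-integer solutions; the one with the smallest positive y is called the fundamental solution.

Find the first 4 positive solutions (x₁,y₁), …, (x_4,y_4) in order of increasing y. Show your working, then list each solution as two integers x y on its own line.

5 1
49 10
485 99
4801 980

d=24: √d = [4; 1,8] (ℓ=2, even), read p_1/q_1
a_0=4:  p_0=4·1+0=4,  q_0=4·0+1=1
a_1=1:  p_1=1·4+1=5,  q_1=1·1+0=1
(x₁, y₁) = (5, 1);  5² − 24·1² = 1 ✓
(x_2, y_2) = (5·5 + 24·1·1, 5·1 + 1·5) = (49, 10)
(x_3, y_3) = (5·49 + 24·1·10, 5·10 + 1·49) = (485, 99)
(x_4, y_4) = (5·485 + 24·1·99, 5·99 + 1·485) = (4801, 980)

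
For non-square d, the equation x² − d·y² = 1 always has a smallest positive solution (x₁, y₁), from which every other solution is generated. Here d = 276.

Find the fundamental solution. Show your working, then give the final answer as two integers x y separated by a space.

7775 468

√276 → a₀=16, period (1,1,1,1,2,2,2,1,1,1,1,32); ℓ=12 even so k=11
step 0: (16, 1)  from 16·(1,0) + (0,1)
step 1: (17, 1)  from 1·(16,1) + (1,0)
step 2: (33, 2)  from 1·(17,1) + (16,1)
step 3: (50, 3)  from 1·(33,2) + (17,1)
step 4: (83, 5)  from 1·(50,3) + (33,2)
…
step 6: (515, 31)  from 2·(216,13) + (83,5)
step 7: (1246, 75)  from 2·(515,31) + (216,13)
…
step 10: (4768, 287)  from 1·(3007,181) + (1761,106)
step 11: (7775, 468)  from 1·(4768,287) + (3007,181)
(x₁, y₁) = (7775, 468);  7775² − 276·468² = 1 ✓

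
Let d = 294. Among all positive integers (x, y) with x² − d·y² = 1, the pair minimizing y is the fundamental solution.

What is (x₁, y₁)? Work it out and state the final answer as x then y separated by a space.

4801 280

d=294: √d = [17; 6,1,4,1,6,34] (ℓ=6, even), read p_5/q_5
step 0: (17, 1)  from 17·(1,0) + (0,1)
step 1: (103, 6)  from 6·(17,1) + (1,0)
…
step 3: (583, 34)  from 4·(120,7) + (103,6)
step 4: (703, 41)  from 1·(583,34) + (120,7)
step 5: (4801, 280)  from 6·(703,41) + (583,34)
(x₁, y₁) = (4801, 280);  4801² − 294·280² = 1 ✓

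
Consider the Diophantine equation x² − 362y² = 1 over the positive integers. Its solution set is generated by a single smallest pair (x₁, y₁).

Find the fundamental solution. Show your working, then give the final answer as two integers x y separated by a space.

√362 = [19; 38, …], period ℓ=1 (odd) → k=1
a_0=19:  p_0=19·1+0=19,  q_0=19·0+1=1
a_1=38:  p_1=38·19+1=723,  q_1=38·1+0=38
→ (723, 38).  Check: 723²=522729, 362·38²=522728, difference 1.

723 38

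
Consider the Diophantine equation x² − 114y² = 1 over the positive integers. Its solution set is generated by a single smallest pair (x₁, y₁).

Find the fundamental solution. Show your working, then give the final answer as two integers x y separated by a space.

1025 96

d=114: √d = [10; 1,2,10,2,1,20] (ℓ=6, even), read p_5/q_5
step 0: (10, 1)  from 10·(1,0) + (0,1)
step 1: (11, 1)  from 1·(10,1) + (1,0)
…
step 4: (694, 65)  from 2·(331,31) + (32,3)
step 5: (1025, 96)  from 1·(694,65) + (331,31)
fundamental: x₁=1025, y₁=96  (since 1050625 − 114·9216 = 1)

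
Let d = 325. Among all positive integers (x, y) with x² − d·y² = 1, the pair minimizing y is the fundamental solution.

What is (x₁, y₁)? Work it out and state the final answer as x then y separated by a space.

649 36

d=325: √d = [18; 36] (ℓ=1, odd), read p_1/q_1
k=0  a_k=18  p_k/q_k = 18/1
k=1  a_k=36  p_k/q_k = 649/36
fundamental: x₁=649, y₁=36  (since 421201 − 325·1296 = 1)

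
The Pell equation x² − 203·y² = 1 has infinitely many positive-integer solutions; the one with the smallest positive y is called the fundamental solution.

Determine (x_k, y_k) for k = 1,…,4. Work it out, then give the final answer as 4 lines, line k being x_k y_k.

57 4
6497 456
740601 51980
84422017 5925264

√203 = [14; 4,28, …], period ℓ=2 (even) → k=1
k=0  a_k=14  p_k/q_k = 14/1
k=1  a_k=4  p_k/q_k = 57/4
→ (57, 4).  Check: 57²=3249, 203·4²=3248, difference 1.
k=2:  x_2 = 57·57+203·4·4 = 6497,  y_2 = 57·4+4·57 = 456
k=3:  x_3 = 57·6497+203·4·456 = 740601,  y_3 = 57·456+4·6497 = 51980
k=4:  x_4 = 57·740601+203·4·51980 = 84422017,  y_4 = 57·51980+4·740601 = 5925264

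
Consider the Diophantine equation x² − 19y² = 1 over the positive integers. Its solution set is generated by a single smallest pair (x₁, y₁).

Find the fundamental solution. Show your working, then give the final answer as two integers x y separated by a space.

√19 = [4; 2,1,3,1,2,8, …], period ℓ=6 (even) → k=5
step 0: (4, 1)  from 4·(1,0) + (0,1)
step 1: (9, 2)  from 2·(4,1) + (1,0)
…
step 4: (61, 14)  from 1·(48,11) + (13,3)
step 5: (170, 39)  from 2·(61,14) + (48,11)
(x₁, y₁) = (170, 39);  170² − 19·39² = 1 ✓

170 39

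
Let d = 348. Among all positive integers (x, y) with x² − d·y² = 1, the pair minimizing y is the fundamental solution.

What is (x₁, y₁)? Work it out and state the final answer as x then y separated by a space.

1567 84

[18; 1,1,1,8,1,1,1,36] for √348; ℓ=8 ⇒ convergent index 7
step 0: (18, 1)  from 18·(1,0) + (0,1)
…
step 2: (37, 2)  from 1·(19,1) + (18,1)
step 3: (56, 3)  from 1·(37,2) + (19,1)
…
step 6: (1026, 55)  from 1·(541,29) + (485,26)
step 7: (1567, 84)  from 1·(1026,55) + (541,29)
→ (1567, 84).  Check: 1567²=2455489, 348·84²=2455488, difference 1.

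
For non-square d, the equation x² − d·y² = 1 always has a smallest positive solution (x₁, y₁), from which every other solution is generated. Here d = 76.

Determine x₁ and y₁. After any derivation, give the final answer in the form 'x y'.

√76 = [8; 1,2,1,1,5,4,5,1,1,2,1,16, …], period ℓ=12 (even) → k=11
step 0: (8, 1)  from 8·(1,0) + (0,1)
step 1: (9, 1)  from 1·(8,1) + (1,0)
step 2: (26, 3)  from 2·(9,1) + (8,1)
step 3: (35, 4)  from 1·(26,3) + (9,1)
step 4: (61, 7)  from 1·(35,4) + (26,3)
step 5: (340, 39)  from 5·(61,7) + (35,4)
step 6: (1421, 163)  from 4·(340,39) + (61,7)
step 7: (7445, 854)  from 5·(1421,163) + (340,39)
…
step 10: (41488, 4759)  from 2·(16311,1871) + (8866,1017)
step 11: (57799, 6630)  from 1·(41488,4759) + (16311,1871)
→ (57799, 6630).  Check: 57799²=3340724401, 76·6630²=3340724400, difference 1.

57799 6630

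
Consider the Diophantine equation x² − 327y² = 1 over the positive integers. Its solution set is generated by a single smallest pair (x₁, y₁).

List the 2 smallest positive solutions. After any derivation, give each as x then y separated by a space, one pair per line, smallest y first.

√327 → a₀=18, period (12,36); ℓ=2 even so k=1
step 0: (18, 1)  from 18·(1,0) + (0,1)
step 1: (217, 12)  from 12·(18,1) + (1,0)
fundamental: x₁=217, y₁=12  (since 47089 − 327·144 = 1)
k=2:  x_2 = 217·217+327·12·12 = 94177,  y_2 = 217·12+12·217 = 5208

217 12
94177 5208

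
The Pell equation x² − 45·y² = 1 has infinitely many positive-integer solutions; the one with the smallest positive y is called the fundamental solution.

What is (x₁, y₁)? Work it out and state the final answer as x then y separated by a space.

d=45: √d = [6; 1,2,2,2,1,12] (ℓ=6, even), read p_5/q_5
step 0: (6, 1)  from 6·(1,0) + (0,1)
…
step 2: (20, 3)  from 2·(7,1) + (6,1)
step 3: (47, 7)  from 2·(20,3) + (7,1)
step 4: (114, 17)  from 2·(47,7) + (20,3)
step 5: (161, 24)  from 1·(114,17) + (47,7)
→ (161, 24).  Check: 161²=25921, 45·24²=25920, difference 1.

161 24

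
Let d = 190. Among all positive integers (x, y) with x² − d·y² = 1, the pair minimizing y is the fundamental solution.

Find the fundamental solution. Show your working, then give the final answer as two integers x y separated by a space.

52021 3774

√190 → a₀=13, period (1,3,1,1,1,…,3,1,26); ℓ=14 even so k=13
k=0  a_k=13  p_k/q_k = 13/1
k=1  a_k=1  p_k/q_k = 14/1
…
k=4  a_k=1  p_k/q_k = 124/9
…
k=7  a_k=2  p_k/q_k = 1213/88
…
k=9  a_k=1  p_k/q_k = 4149/301
…
k=12  a_k=3  p_k/q_k = 40787/2959
k=13  a_k=1  p_k/q_k = 52021/3774
fundamental: x₁=52021, y₁=3774  (since 2706184441 − 190·14243076 = 1)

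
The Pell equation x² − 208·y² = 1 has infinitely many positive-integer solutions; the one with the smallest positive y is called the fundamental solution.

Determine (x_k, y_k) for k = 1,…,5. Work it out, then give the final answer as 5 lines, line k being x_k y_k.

d=208: √d = [14; 2,2,1,2,2,28] (ℓ=6, even), read p_5/q_5
a_0=14:  p_0=14·1+0=14,  q_0=14·0+1=1
a_1=2:  p_1=2·14+1=29,  q_1=2·1+0=2
…
a_4=2:  p_4=2·101+72=274,  q_4=2·7+5=19
a_5=2:  p_5=2·274+101=649,  q_5=2·19+7=45
(x₁, y₁) = (649, 45);  649² − 208·45² = 1 ✓
n=2: (649,45)∘(649,45) = (649·649+208·45·45, 649·45+45·649) = (842401,58410)
n=3: (842401,58410)∘(649,45) = (649·842401+208·45·58410, 649·58410+45·842401) = (1093435849,75816135)
n=4: (1093435849,75816135)∘(649,45) = (649·1093435849+208·45·75816135, 649·75816135+45·1093435849) = (1419278889601,98409284820)
n=5: (1419278889601,98409284820)∘(649,45) = (649·1419278889601+208·45·98409284820, 649·98409284820+45·1419278889601) = (1842222905266249,127735175880225)

649 45
842401 58410
1093435849 75816135
1419278889601 98409284820
1842222905266249 127735175880225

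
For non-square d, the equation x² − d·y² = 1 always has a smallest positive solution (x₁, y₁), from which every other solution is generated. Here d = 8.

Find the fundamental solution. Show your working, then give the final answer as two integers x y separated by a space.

3 1

√8 → a₀=2, period (1,4); ℓ=2 even so k=1
a_0=2:  p_0=2·1+0=2,  q_0=2·0+1=1
a_1=1:  p_1=1·2+1=3,  q_1=1·1+0=1
(x₁, y₁) = (3, 1);  3² − 8·1² = 1 ✓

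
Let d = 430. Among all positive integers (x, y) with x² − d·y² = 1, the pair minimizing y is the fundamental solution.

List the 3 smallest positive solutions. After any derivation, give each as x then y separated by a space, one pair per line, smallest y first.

d=430: √d = [20; 1,2,1,3,1,…,2,1,40] (ℓ=14, even), read p_13/q_13
i=0: a=20 ⇒ p=20, q=1
i=1: a=1 ⇒ p=21, q=1
i=2: a=2 ⇒ p=62, q=3
…
i=4: a=3 ⇒ p=311, q=15
…
i=6: a=6 ⇒ p=2675, q=129
i=7: a=8 ⇒ p=21794, q=1051
i=8: a=6 ⇒ p=133439, q=6435
…
i=10: a=3 ⇒ p=599138, q=28893
…
i=12: a=2 ⇒ p=2107880, q=101651
i=13: a=1 ⇒ p=2862251, q=138030
(x₁, y₁) = (2862251, 138030);  2862251² − 430·138030² = 1 ✓
k=2:  x_2 = 2862251·2862251+430·138030·138030 = 16384961574001,  y_2 = 2862251·138030+138030·2862251 = 790153011060
k=3:  x_3 = 2862251·16384961574001+430·138030·790153011060 = 93795745300289010251,  y_3 = 2862251·790153011060+138030·16384961574001 = 4523232492118854090

2862251 138030
16384961574001 790153011060
93795745300289010251 4523232492118854090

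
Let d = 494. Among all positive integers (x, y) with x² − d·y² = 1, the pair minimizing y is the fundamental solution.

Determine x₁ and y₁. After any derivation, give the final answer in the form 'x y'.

√494 = [22; 4,2,2,1,2,1,2,2,4,44, …], period ℓ=10 (even) → k=9
i=0: a=22 ⇒ p=22, q=1
i=1: a=4 ⇒ p=89, q=4
i=2: a=2 ⇒ p=200, q=9
i=3: a=2 ⇒ p=489, q=22
i=4: a=1 ⇒ p=689, q=31
i=5: a=2 ⇒ p=1867, q=84
i=6: a=1 ⇒ p=2556, q=115
i=7: a=2 ⇒ p=6979, q=314
i=8: a=2 ⇒ p=16514, q=743
i=9: a=4 ⇒ p=73035, q=3286
fundamental: x₁=73035, y₁=3286  (since 5334111225 − 494·10797796 = 1)

73035 3286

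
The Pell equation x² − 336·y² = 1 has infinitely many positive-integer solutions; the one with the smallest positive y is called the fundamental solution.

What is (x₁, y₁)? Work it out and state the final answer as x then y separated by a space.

√336 → a₀=18, period (3,36); ℓ=2 even so k=1
step 0: (18, 1)  from 18·(1,0) + (0,1)
step 1: (55, 3)  from 3·(18,1) + (1,0)
→ (55, 3).  Check: 55²=3025, 336·3²=3024, difference 1.

55 3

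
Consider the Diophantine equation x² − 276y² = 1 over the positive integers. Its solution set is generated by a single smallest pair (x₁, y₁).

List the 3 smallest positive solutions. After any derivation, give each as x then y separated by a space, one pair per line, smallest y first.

7775 468
120901249 7277400
1880014414175 113163569532

[16; 1,1,1,1,2,2,2,1,1,1,1,32] for √276; ℓ=12 ⇒ convergent index 11
step 0: (16, 1)  from 16·(1,0) + (0,1)
step 1: (17, 1)  from 1·(16,1) + (1,0)
step 2: (33, 2)  from 1·(17,1) + (16,1)
…
step 4: (83, 5)  from 1·(50,3) + (33,2)
step 5: (216, 13)  from 2·(83,5) + (50,3)
…
step 7: (1246, 75)  from 2·(515,31) + (216,13)
step 8: (1761, 106)  from 1·(1246,75) + (515,31)
…
step 10: (4768, 287)  from 1·(3007,181) + (1761,106)
step 11: (7775, 468)  from 1·(4768,287) + (3007,181)
(x₁, y₁) = (7775, 468);  7775² − 276·468² = 1 ✓
(7775+468√276)^2 = 120901249 + 7277400√276
(7775+468√276)^3 = 1880014414175 + 113163569532√276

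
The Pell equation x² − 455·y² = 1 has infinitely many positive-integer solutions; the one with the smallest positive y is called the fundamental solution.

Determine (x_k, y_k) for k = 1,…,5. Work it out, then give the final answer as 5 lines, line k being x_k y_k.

64 3
8191 384
1048384 49149
134184961 6290688
17174626624 805158915

d=455: √d = [21; 3,42] (ℓ=2, even), read p_1/q_1
i=0: a=21 ⇒ p=21, q=1
i=1: a=3 ⇒ p=64, q=3
fundamental: x₁=64, y₁=3  (since 4096 − 455·9 = 1)
k=2:  x_2 = 64·64+455·3·3 = 8191,  y_2 = 64·3+3·64 = 384
k=3:  x_3 = 64·8191+455·3·384 = 1048384,  y_3 = 64·384+3·8191 = 49149
k=4:  x_4 = 64·1048384+455·3·49149 = 134184961,  y_4 = 64·49149+3·1048384 = 6290688
k=5:  x_5 = 64·134184961+455·3·6290688 = 17174626624,  y_5 = 64·6290688+3·134184961 = 805158915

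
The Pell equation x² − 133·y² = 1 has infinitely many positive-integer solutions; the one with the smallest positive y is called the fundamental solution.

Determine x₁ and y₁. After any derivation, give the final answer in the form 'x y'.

d=133: √d = [11; 1,1,7,5,1,…,1,1,22] (ℓ=16, even), read p_15/q_15
step 0: (11, 1)  from 11·(1,0) + (0,1)
…
step 9: (10979, 952)  from 1·(7969,691) + (3010,261)
…
step 11: (29927, 2595)  from 1·(18948,1643) + (10979,952)
step 12: (168583, 14618)  from 5·(29927,2595) + (18948,1643)
…
step 14: (1378591, 119539)  from 1·(1210008,104921) + (168583,14618)
step 15: (2588599, 224460)  from 1·(1378591,119539) + (1210008,104921)
→ (2588599, 224460).  Check: 2588599²=6700844782801, 133·224460²=6700844782800, difference 1.

2588599 224460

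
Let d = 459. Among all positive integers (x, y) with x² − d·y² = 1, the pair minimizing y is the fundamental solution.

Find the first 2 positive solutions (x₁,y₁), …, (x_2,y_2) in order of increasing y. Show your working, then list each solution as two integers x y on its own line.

√459 → a₀=21, period (2,2,1,4,21,4,1,2,2,42); ℓ=10 even so k=9
step 0: (21, 1)  from 21·(1,0) + (0,1)
step 1: (43, 2)  from 2·(21,1) + (1,0)
step 2: (107, 5)  from 2·(43,2) + (21,1)
step 3: (150, 7)  from 1·(107,5) + (43,2)
step 4: (707, 33)  from 4·(150,7) + (107,5)
step 5: (14997, 700)  from 21·(707,33) + (150,7)
step 6: (60695, 2833)  from 4·(14997,700) + (707,33)
…
step 8: (212079, 9899)  from 2·(75692,3533) + (60695,2833)
step 9: (499850, 23331)  from 2·(212079,9899) + (75692,3533)
(x₁, y₁) = (499850, 23331);  499850² − 459·23331² = 1 ✓
(x_2, y_2) = (499850·499850 + 459·23331·23331, 499850·23331 + 23331·499850) = (499700044999, 23324000700)

499850 23331
499700044999 23324000700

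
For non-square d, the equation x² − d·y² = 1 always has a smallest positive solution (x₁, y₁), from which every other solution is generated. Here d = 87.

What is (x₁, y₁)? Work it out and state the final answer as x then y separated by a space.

28 3

[9; 3,18] for √87; ℓ=2 ⇒ convergent index 1
i=0: a=9 ⇒ p=9, q=1
i=1: a=3 ⇒ p=28, q=3
→ (28, 3).  Check: 28²=784, 87·3²=783, difference 1.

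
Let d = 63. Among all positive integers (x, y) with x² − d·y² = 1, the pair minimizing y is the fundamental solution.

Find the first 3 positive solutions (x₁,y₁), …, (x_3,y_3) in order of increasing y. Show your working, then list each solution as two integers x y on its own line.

√63 = [7; 1,14, …], period ℓ=2 (even) → k=1
step 0: (7, 1)  from 7·(1,0) + (0,1)
step 1: (8, 1)  from 1·(7,1) + (1,0)
(x₁, y₁) = (8, 1);  8² − 63·1² = 1 ✓
k=2:  x_2 = 8·8+63·1·1 = 127,  y_2 = 8·1+1·8 = 16
k=3:  x_3 = 8·127+63·1·16 = 2024,  y_3 = 8·16+1·127 = 255

8 1
127 16
2024 255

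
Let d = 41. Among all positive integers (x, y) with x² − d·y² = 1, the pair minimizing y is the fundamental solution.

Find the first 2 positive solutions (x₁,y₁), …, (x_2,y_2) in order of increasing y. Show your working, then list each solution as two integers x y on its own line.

√41 = [6; 2,2,12, …], period ℓ=3 (odd) → k=5
k=0  a_k=6  p_k/q_k = 6/1
…
k=3  a_k=12  p_k/q_k = 397/62
k=4  a_k=2  p_k/q_k = 826/129
k=5  a_k=2  p_k/q_k = 2049/320
fundamental: x₁=2049, y₁=320  (since 4198401 − 41·102400 = 1)
k=2:  x_2 = 2049·2049+41·320·320 = 8396801,  y_2 = 2049·320+320·2049 = 1311360

2049 320
8396801 1311360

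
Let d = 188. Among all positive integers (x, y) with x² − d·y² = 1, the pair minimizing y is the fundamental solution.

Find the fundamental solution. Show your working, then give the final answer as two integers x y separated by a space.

[13; 1,2,2,6,2,2,1,26] for √188; ℓ=8 ⇒ convergent index 7
i=0: a=13 ⇒ p=13, q=1
i=1: a=1 ⇒ p=14, q=1
i=2: a=2 ⇒ p=41, q=3
i=3: a=2 ⇒ p=96, q=7
i=4: a=6 ⇒ p=617, q=45
i=5: a=2 ⇒ p=1330, q=97
i=6: a=2 ⇒ p=3277, q=239
i=7: a=1 ⇒ p=4607, q=336
(x₁, y₁) = (4607, 336);  4607² − 188·336² = 1 ✓

4607 336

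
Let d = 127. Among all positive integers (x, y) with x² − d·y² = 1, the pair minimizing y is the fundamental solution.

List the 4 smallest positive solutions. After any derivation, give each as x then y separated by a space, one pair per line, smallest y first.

√127 → a₀=11, period (3,1,2,2,7,11,7,2,2,1,3,22); ℓ=12 even so k=11
k=0  a_k=11  p_k/q_k = 11/1
k=1  a_k=3  p_k/q_k = 34/3
…
k=10  a_k=1  p_k/q_k = 1274561/113099
k=11  a_k=3  p_k/q_k = 4730624/419775
(x₁, y₁) = (4730624, 419775);  4730624² − 127·419775² = 1 ✓
(x_2, y_2) = (4730624·4730624 + 127·419775·419775, 4730624·419775 + 419775·4730624) = (44757606858751, 3971595379200)
(x_3, y_3) = (4730624·44757606858751 + 127·419775·3971595379200, 4730624·3971595379200 + 419775·44757606858751) = (423462818377139450624, 37576248838264821825)
(x_4, y_4) = (4730624·423462818377139450624 + 127·419775·37576248838264821825, 4730624·37576248838264821825 + 419775·423462818377139450624) = (4006486743445029115330560001, 355518209168531397366758400)

4730624 419775
44757606858751 3971595379200
423462818377139450624 37576248838264821825
4006486743445029115330560001 355518209168531397366758400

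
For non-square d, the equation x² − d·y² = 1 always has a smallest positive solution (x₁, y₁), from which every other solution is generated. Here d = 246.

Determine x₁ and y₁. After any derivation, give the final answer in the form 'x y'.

88805 5662

√246 = [15; 1,2,5,1,14,1,5,2,1,30, …], period ℓ=10 (even) → k=9
step 0: (15, 1)  from 15·(1,0) + (0,1)
step 1: (16, 1)  from 1·(15,1) + (1,0)
step 2: (47, 3)  from 2·(16,1) + (15,1)
step 3: (251, 16)  from 5·(47,3) + (16,1)
step 4: (298, 19)  from 1·(251,16) + (47,3)
…
step 6: (4721, 301)  from 1·(4423,282) + (298,19)
…
step 8: (60777, 3875)  from 2·(28028,1787) + (4721,301)
step 9: (88805, 5662)  from 1·(60777,3875) + (28028,1787)
→ (88805, 5662).  Check: 88805²=7886328025, 246·5662²=7886328024, difference 1.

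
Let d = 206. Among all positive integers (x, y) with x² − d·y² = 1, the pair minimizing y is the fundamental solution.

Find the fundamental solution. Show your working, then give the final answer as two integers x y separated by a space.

√206 = [14; 2,1,5,14,5,1,2,28, …], period ℓ=8 (even) → k=7
step 0: (14, 1)  from 14·(1,0) + (0,1)
…
step 2: (43, 3)  from 1·(29,2) + (14,1)
step 3: (244, 17)  from 5·(43,3) + (29,2)
step 4: (3459, 241)  from 14·(244,17) + (43,3)
step 5: (17539, 1222)  from 5·(3459,241) + (244,17)
step 6: (20998, 1463)  from 1·(17539,1222) + (3459,241)
step 7: (59535, 4148)  from 2·(20998,1463) + (17539,1222)
fundamental: x₁=59535, y₁=4148  (since 3544416225 − 206·17205904 = 1)

59535 4148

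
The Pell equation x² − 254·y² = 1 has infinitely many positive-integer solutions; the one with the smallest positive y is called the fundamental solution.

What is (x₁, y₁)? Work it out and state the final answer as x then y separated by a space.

√254 → a₀=15, period (1,14,1,30); ℓ=4 even so k=3
step 0: (15, 1)  from 15·(1,0) + (0,1)
…
step 2: (239, 15)  from 14·(16,1) + (15,1)
step 3: (255, 16)  from 1·(239,15) + (16,1)
→ (255, 16).  Check: 255²=65025, 254·16²=65024, difference 1.

255 16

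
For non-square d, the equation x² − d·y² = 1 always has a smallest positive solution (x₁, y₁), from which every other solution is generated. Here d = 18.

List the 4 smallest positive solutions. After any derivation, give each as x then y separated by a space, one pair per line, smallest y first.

√18 → a₀=4, period (4,8); ℓ=2 even so k=1
k=0  a_k=4  p_k/q_k = 4/1
k=1  a_k=4  p_k/q_k = 17/4
→ (17, 4).  Check: 17²=289, 18·4²=288, difference 1.
(17+4√18)^2 = 577 + 136√18
(17+4√18)^3 = 19601 + 4620√18
(17+4√18)^4 = 665857 + 156944√18

17 4
577 136
19601 4620
665857 156944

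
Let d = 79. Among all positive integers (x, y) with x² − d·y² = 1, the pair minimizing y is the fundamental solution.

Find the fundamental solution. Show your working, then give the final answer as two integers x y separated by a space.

[8; 1,7,1,16] for √79; ℓ=4 ⇒ convergent index 3
step 0: (8, 1)  from 8·(1,0) + (0,1)
…
step 2: (71, 8)  from 7·(9,1) + (8,1)
step 3: (80, 9)  from 1·(71,8) + (9,1)
fundamental: x₁=80, y₁=9  (since 6400 − 79·81 = 1)

80 9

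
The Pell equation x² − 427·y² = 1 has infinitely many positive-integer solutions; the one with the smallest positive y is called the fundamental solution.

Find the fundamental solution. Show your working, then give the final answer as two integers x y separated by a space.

62 3

[20; 1,1,1,40] for √427; ℓ=4 ⇒ convergent index 3
step 0: (20, 1)  from 20·(1,0) + (0,1)
step 1: (21, 1)  from 1·(20,1) + (1,0)
step 2: (41, 2)  from 1·(21,1) + (20,1)
step 3: (62, 3)  from 1·(41,2) + (21,1)
fundamental: x₁=62, y₁=3  (since 3844 − 427·9 = 1)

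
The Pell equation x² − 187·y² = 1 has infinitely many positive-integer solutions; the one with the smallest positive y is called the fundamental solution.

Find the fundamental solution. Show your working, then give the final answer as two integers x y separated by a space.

1682 123

d=187: √d = [13; 1,2,13,2,1,26] (ℓ=6, even), read p_5/q_5
a_0=13:  p_0=13·1+0=13,  q_0=13·0+1=1
…
a_4=2:  p_4=2·547+41=1135,  q_4=2·40+3=83
a_5=1:  p_5=1·1135+547=1682,  q_5=1·83+40=123
(x₁, y₁) = (1682, 123);  1682² − 187·123² = 1 ✓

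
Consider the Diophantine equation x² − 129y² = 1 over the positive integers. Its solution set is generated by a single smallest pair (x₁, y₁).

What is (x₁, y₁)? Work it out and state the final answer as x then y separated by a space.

16855 1484

[11; 2,1,3,1,6,1,3,1,2,22] for √129; ℓ=10 ⇒ convergent index 9
i=0: a=11 ⇒ p=11, q=1
…
i=2: a=1 ⇒ p=34, q=3
i=3: a=3 ⇒ p=125, q=11
i=4: a=1 ⇒ p=159, q=14
…
i=6: a=1 ⇒ p=1238, q=109
i=7: a=3 ⇒ p=4793, q=422
i=8: a=1 ⇒ p=6031, q=531
i=9: a=2 ⇒ p=16855, q=1484
fundamental: x₁=16855, y₁=1484  (since 284091025 − 129·2202256 = 1)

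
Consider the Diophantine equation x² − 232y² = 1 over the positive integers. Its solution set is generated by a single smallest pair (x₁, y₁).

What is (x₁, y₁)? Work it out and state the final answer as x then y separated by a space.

[15; 4,3,7,3,4,30] for √232; ℓ=6 ⇒ convergent index 5
i=0: a=15 ⇒ p=15, q=1
i=1: a=4 ⇒ p=61, q=4
…
i=3: a=7 ⇒ p=1447, q=95
i=4: a=3 ⇒ p=4539, q=298
i=5: a=4 ⇒ p=19603, q=1287
fundamental: x₁=19603, y₁=1287  (since 384277609 − 232·1656369 = 1)

19603 1287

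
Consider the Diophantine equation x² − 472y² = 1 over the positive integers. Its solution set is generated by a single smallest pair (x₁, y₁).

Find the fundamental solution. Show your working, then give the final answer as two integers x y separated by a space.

√472 = [21; 1,2,1,1,1,…,2,1,42, …], period ℓ=14 (even) → k=13
step 0: (21, 1)  from 21·(1,0) + (0,1)
step 1: (22, 1)  from 1·(21,1) + (1,0)
…
step 3: (87, 4)  from 1·(65,3) + (22,1)
step 4: (152, 7)  from 1·(87,4) + (65,3)
…
step 6: (1108, 51)  from 4·(239,11) + (152,7)
step 7: (5779, 266)  from 5·(1108,51) + (239,11)
…
step 9: (30003, 1381)  from 1·(24224,1115) + (5779,266)
step 10: (54227, 2496)  from 1·(30003,1381) + (24224,1115)
…
step 12: (222687, 10250)  from 2·(84230,3877) + (54227,2496)
step 13: (306917, 14127)  from 1·(222687,10250) + (84230,3877)
→ (306917, 14127).  Check: 306917²=94198044889, 472·14127²=94198044888, difference 1.

306917 14127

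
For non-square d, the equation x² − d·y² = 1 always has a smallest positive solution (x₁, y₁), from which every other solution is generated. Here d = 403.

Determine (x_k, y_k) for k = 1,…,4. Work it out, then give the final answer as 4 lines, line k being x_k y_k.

[20; 13,2,1,3,1,3,1,2,13,40] for √403; ℓ=10 ⇒ convergent index 9
i=0: a=20 ⇒ p=20, q=1
i=1: a=13 ⇒ p=261, q=13
…
i=3: a=1 ⇒ p=803, q=40
…
i=5: a=1 ⇒ p=3754, q=187
…
i=8: a=2 ⇒ p=50147, q=2498
i=9: a=13 ⇒ p=669878, q=33369
(x₁, y₁) = (669878, 33369);  669878² − 403·33369² = 1 ✓
(x_2, y_2) = (669878·669878 + 403·33369·33369, 669878·33369 + 33369·669878) = (897473069767, 44706317964)
(x_3, y_3) = (669878·897473069767 + 403·33369·44706317964, 669878·44706317964 + 33369·897473069767) = (1202394930058086974, 59895557730143415)
(x_4, y_4) = (669878·1202394930058086974 + 403·33369·59895557730143415, 669878·59895557730143415 + 33369·1202394930058086974) = (1610915821914004898868577, 80245432842261314788776)

669878 33369
897473069767 44706317964
1202394930058086974 59895557730143415
1610915821914004898868577 80245432842261314788776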